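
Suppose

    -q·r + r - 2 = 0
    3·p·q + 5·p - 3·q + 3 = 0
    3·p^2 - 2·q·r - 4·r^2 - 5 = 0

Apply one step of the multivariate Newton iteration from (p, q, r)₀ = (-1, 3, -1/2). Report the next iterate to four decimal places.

(-1.1379, -0.6552, -1.9138)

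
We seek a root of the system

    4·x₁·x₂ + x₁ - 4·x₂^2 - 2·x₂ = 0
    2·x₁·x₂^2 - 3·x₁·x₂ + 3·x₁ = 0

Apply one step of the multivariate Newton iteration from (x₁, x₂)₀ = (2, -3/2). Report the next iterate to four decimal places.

(0.8571, -0.9286)

At (2, -3/2): F = (-16.0000, 24.0000).
Jacobian J = [[4·x₂ + 1, 4·x₁ - 8·x₂ - 2], [2·x₂^2 - 3·x₂ + 3, 4·x₁·x₂ - 3·x₁]].
At the point, J = [[-5.0000, 18.0000], [12.0000, -18.0000]] (det J = -126.0000).
Solving J·Δ = −F gives Δ = (-1.1429, 0.5714).
Then the next iterate is (x₁, x₂)₁ = (0.8571, -0.9286).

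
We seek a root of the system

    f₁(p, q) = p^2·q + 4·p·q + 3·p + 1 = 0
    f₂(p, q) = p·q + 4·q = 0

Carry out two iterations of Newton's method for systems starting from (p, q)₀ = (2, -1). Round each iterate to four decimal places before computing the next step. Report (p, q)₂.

(2.0900, 0.1047)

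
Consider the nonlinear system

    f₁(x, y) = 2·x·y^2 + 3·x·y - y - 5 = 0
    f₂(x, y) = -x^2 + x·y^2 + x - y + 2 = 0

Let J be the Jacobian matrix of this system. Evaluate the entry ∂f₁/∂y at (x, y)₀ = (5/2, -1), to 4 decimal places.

-3.5000

∂f₁/∂y = 4·x·y + 3·x - 1.
At (5/2, -1) this is -3.5000.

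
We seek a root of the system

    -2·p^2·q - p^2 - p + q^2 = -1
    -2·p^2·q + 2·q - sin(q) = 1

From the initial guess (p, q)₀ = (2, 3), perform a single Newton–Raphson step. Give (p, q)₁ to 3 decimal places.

At (2, 3): F = (-20.000, -19.14112).
Jacobian J = [[-4·p·q - 2·p - 1, -2·p^2 + 2·q], [-4·p·q, -2·p^2 - cos(q) + 2]].
At the point, J = [[-29.000, -2.000], [-24.000, -5.01001]] (det J = 97.29022).
Solving J·Δ = −F gives Δ = (-0.636, -0.772).
Then the next iterate is (p, q)₁ = (1.364, 2.228).

(1.364, 2.228)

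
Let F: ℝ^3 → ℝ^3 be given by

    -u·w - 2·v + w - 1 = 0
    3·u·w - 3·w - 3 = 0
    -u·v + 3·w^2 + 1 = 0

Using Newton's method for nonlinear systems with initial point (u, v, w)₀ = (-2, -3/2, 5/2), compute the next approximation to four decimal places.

(-0.2321, -1.0000, 1.1399)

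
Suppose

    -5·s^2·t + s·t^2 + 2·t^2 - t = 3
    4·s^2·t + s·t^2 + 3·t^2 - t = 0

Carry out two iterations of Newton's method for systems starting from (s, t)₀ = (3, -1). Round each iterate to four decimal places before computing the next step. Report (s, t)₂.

At (3, -1): F = (48.0000, -29.0000).
Jacobian J = [[-10·s·t + t^2, -5·s^2 + 2·s·t + 4·t - 1], [8·s·t + t^2, 4·s^2 + 2·s·t + 6·t - 1]].
At the point, J = [[31.0000, -56.0000], [-23.0000, 23.0000]] (det J = -575.0000).
Solving J·Δ = −F gives Δ = (-0.9043, 0.3565).
Then the next iterate is (s, t)₁ = (2.0957, -0.6435).
Round to (2.0957, -0.6435) and repeat: F = (13.470624, -8.551311), J = [[13.899922, -28.230958], [-10.374571, 10.009668]].
Δ = (-0.6932, 0.1359), so (s, t)₂ = (1.4025, -0.5076).

(1.4025, -0.5076)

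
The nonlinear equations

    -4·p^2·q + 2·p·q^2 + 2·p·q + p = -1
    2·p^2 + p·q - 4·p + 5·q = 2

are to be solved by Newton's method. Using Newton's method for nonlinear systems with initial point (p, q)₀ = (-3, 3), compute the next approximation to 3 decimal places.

(-0.210, 4.137)

At (-3, 3): F = (-182.000, 34.000).
Jacobian J = [[-8·p·q + 2·q^2 + 2·q + 1, -4·p^2 + 4·p·q + 2·p], [4·p + q - 4, p + 5]].
At the point, J = [[97.000, -78.000], [-13.000, 2.000]] (det J = -820.000).
Solving J·Δ = −F gives Δ = (2.790, 1.137).
Then the next iterate is (p, q)₁ = (-0.210, 4.137).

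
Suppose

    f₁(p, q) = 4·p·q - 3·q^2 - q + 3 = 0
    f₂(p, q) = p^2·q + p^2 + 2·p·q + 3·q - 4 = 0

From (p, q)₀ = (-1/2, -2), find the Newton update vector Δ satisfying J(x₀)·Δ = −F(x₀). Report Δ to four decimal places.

At (-1/2, -2): F = (-3.0000, -8.2500).
Jacobian J = [[4·q, 4·p - 6·q - 1], [2·p·q + 2·p + 2·q, p^2 + 2·p + 3]].
At the point, J = [[-8.0000, 9.0000], [-3.0000, 2.2500]] (det J = 9.0000).
Solving J·Δ = −F gives Δ = (-7.5000, -6.3333).

(-7.5000, -6.3333)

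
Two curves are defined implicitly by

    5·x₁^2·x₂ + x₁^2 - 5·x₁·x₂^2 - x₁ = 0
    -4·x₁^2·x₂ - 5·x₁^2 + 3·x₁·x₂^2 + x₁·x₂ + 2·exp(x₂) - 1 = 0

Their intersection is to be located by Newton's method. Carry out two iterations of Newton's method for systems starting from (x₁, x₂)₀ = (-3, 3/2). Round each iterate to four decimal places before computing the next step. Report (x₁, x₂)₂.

(-1.0707, 0.7658)

At (-3, 3/2): F = (113.2500, -115.786622).
Jacobian J = [[10·x₁·x₂ + 2·x₁ - 5·x₂^2 - 1, 5·x₁^2 - 10·x₁·x₂], [-8·x₁·x₂ - 10·x₁ + 3·x₂^2 + x₂, -4·x₁^2 + 6·x₁·x₂ + x₁ + 2·exp(x₂)]].
At the point, J = [[-63.2500, 90.0000], [74.2500, -57.036622]] (det J = -3074.933667).
Solving J·Δ = −F gives Δ = (1.2883, -0.3530).
Then the next iterate is (x₁, x₂)₁ = (-1.7117, 1.1470).
Round to (-1.7117, 1.1470) and repeat: F = (32.704330, -31.513682), J = [[-30.634644, 34.282783], [37.917386, -18.913822]].
Δ = (0.6410, -0.3812), so (x₁, x₂)₂ = (-1.0707, 0.7658).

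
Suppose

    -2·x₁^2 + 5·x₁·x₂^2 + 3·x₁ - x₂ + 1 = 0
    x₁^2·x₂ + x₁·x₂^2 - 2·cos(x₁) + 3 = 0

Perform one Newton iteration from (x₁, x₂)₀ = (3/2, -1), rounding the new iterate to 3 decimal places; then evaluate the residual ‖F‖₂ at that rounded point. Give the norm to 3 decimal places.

At (3/2, -1): F = (9.500, 2.10853).
Jacobian J = [[-4·x₁ + 5·x₂^2 + 3, 10·x₁·x₂ - 1], [2·x₁·x₂ + x₂^2 + 2·sin(x₁), x₁^2 + 2·x₁·x₂]].
At the point, J = [[2.000, -16.000], [-0.00501, -0.750]] (det J = -1.58016).
Solving J·Δ = −F gives Δ = (16.841, 2.699).
Then the next iterate is (x₁, x₂)₁ = (18.341, 1.699).
Re-evaluating at (18.341, 1.699): F = (-353.74482, 625.72674), so ‖F‖₂ = 718.797.

718.797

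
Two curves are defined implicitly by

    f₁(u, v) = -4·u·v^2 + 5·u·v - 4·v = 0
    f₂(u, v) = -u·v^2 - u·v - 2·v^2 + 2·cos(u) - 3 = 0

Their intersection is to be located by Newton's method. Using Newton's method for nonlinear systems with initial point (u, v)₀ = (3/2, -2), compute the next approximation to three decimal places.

At (3/2, -2): F = (-31.000, -13.85853).
Jacobian J = [[-4·v^2 + 5·v, -8·u·v + 5·u - 4], [-v^2 - v - 2·sin(u), -2·u·v - u - 4·v]].
At the point, J = [[-26.000, 27.500], [-3.99499, 12.500]] (det J = -215.13778).
Solving J·Δ = −F gives Δ = (-0.030, 1.099).
Then the next iterate is (u, v)₁ = (1.470, -0.901).

(1.470, -0.901)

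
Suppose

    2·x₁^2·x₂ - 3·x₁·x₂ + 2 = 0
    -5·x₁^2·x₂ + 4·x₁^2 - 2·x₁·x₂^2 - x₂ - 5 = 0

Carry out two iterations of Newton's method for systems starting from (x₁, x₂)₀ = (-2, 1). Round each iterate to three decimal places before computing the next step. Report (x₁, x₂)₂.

(-1.205, -0.747)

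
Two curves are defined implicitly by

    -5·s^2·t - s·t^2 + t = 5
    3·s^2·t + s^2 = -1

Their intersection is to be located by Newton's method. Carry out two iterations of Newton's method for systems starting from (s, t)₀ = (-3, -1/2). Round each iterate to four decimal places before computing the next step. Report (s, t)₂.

(-1.4845, -0.4959)

At (-3, -1/2): F = (17.7500, -3.5000).
Jacobian J = [[-10·s·t - t^2, -5·s^2 - 2·s·t + 1], [6·s·t + 2·s, 3·s^2]].
At the point, J = [[-15.2500, -47.0000], [3.0000, 27.0000]] (det J = -270.7500).
Solving J·Δ = −F gives Δ = (1.1625, 0.0005).
Then the next iterate is (s, t)₁ = (-1.8375, -0.4995).
Round to (-1.8375, -0.4995) and repeat: F = (3.391531, -0.683139), J = [[-9.427813, -17.717694], [1.831987, 10.129219]].
Δ = (0.3530, 0.0036), so (s, t)₂ = (-1.4845, -0.4959).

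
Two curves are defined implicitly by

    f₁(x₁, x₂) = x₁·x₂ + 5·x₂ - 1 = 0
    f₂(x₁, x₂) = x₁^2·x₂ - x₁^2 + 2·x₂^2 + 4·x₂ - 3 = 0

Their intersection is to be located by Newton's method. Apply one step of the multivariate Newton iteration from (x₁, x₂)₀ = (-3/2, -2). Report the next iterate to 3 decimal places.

(0.219, 1.268)

At (-3/2, -2): F = (-8.000, -9.750).
Jacobian J = [[x₂, x₁ + 5], [2·x₁·x₂ - 2·x₁, x₁^2 + 4·x₂ + 4]].
At the point, J = [[-2.000, 3.500], [9.000, -1.750]] (det J = -28.000).
Solving J·Δ = −F gives Δ = (1.719, 3.268).
Then the next iterate is (x₁, x₂)₁ = (0.219, 1.268).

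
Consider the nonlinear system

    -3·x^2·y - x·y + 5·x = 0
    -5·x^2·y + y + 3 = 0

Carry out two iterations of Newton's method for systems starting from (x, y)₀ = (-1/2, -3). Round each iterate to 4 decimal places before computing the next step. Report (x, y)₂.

(-0.0311, -2.1835)

At (-1/2, -3): F = (-1.7500, 3.7500).
Jacobian J = [[-6·x·y - y + 5, -3·x^2 - x], [-10·x·y, -5·x^2 + 1]].
At the point, J = [[-1.0000, -0.2500], [-15.0000, -0.2500]] (det J = -3.5000).
Solving J·Δ = −F gives Δ = (0.3929, -8.5714).
Then the next iterate is (x, y)₁ = (-0.1071, -11.5714).
Round to (-0.1071, -11.5714) and repeat: F = (-1.376611, -7.907756), J = [[9.135618, 0.072689], [-12.392969, 0.942648]].
Δ = (0.0760, 9.3879), so (x, y)₂ = (-0.0311, -2.1835).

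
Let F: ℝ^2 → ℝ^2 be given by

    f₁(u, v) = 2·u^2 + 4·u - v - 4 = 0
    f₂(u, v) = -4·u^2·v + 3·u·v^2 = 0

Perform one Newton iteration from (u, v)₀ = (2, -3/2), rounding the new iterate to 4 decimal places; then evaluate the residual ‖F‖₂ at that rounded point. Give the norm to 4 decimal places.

At (2, -3/2): F = (13.5000, 37.5000).
Jacobian J = [[4·u + 4, -1], [-8·u·v + 3·v^2, -4·u^2 + 6·u·v]].
At the point, J = [[12.0000, -1.0000], [30.7500, -34.0000]] (det J = -377.2500).
Solving J·Δ = −F gives Δ = (-1.1173, 0.0924).
Then the next iterate is (u, v)₁ = (0.8827, -1.4076).
Re-evaluating at (0.8827, -1.4076): F = (2.496719, 9.633759), so ‖F‖₂ = 9.9520.

9.9520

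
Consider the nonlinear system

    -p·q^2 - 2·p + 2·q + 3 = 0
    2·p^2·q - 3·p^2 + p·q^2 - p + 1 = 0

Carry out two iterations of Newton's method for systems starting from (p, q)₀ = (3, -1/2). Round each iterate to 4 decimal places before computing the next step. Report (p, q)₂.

At (3, -1/2): F = (-4.7500, -37.2500).
Jacobian J = [[-q^2 - 2, -2·p·q + 2], [4·p·q - 6·p + q^2 - 1, 2·p^2 + 2·p·q]].
At the point, J = [[-2.2500, 5.0000], [-24.7500, 15.0000]] (det J = 90.0000).
Solving J·Δ = −F gives Δ = (-1.2778, 0.3750).
Then the next iterate is (p, q)₁ = (1.7222, -0.1250).
Round to (1.7222, -0.1250) and repeat: F = (-0.721309, -10.334702), J = [[-2.015625, 2.430550], [-12.178675, 5.501396]].
Δ = (-1.1425, -0.6507), so (p, q)₂ = (0.5797, -0.7757).

(0.5797, -0.7757)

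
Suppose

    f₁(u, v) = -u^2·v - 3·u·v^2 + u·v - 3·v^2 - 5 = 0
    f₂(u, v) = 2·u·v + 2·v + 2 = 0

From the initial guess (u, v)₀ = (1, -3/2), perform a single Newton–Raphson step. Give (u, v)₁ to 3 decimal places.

(1.061, -0.455)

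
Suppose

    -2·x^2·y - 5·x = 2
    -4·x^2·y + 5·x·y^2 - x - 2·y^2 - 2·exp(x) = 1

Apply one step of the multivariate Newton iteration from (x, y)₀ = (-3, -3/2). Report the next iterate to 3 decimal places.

(-1.867, -0.725)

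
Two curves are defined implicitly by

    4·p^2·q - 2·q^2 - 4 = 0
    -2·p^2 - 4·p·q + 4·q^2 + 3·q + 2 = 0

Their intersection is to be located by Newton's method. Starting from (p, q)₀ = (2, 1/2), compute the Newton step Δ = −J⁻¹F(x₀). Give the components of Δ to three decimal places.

(-0.769, 0.189)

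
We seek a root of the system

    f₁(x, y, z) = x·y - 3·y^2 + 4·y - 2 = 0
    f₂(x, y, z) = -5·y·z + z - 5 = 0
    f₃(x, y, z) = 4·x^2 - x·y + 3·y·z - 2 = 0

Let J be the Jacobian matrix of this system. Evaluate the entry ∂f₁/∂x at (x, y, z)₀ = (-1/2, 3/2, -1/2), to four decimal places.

∂f₁/∂x = y.
At (-1/2, 3/2, -1/2) this is 1.5000.

1.5000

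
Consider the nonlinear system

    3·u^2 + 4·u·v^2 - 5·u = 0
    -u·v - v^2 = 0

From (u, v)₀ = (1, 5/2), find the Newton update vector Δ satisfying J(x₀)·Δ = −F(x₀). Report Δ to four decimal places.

(0.3491, -1.6038)

At (1, 5/2): F = (23.0000, -8.7500).
Jacobian J = [[6·u + 4·v^2 - 5, 8·u·v], [-v, -u - 2·v]].
At the point, J = [[26.0000, 20.0000], [-2.5000, -6.0000]] (det J = -106.0000).
Solving J·Δ = −F gives Δ = (0.3491, -1.6038).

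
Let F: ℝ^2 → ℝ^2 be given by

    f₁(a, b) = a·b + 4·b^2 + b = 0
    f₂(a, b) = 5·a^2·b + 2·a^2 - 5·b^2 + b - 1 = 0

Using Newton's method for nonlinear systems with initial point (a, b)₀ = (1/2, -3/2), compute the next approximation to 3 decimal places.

(-0.007, -0.785)

At (1/2, -3/2): F = (6.750, -15.125).
Jacobian J = [[b, a + 8·b + 1], [10·a·b + 4·a, 5·a^2 - 10·b + 1]].
At the point, J = [[-1.500, -10.500], [-5.500, 17.250]] (det J = -83.625).
Solving J·Δ = −F gives Δ = (-0.507, 0.715).
Then the next iterate is (a, b)₁ = (-0.007, -0.785).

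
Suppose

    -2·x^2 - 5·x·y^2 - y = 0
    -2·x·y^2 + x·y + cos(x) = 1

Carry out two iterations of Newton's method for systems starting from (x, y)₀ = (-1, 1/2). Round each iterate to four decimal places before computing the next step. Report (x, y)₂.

At (-1, 1/2): F = (-1.2500, -0.459698).
Jacobian J = [[-4·x - 5·y^2, -10·x·y - 1], [-2·y^2 + y - sin(x), -4·x·y + x]].
At the point, J = [[2.7500, 4.0000], [0.841471, 1.0000]] (det J = -0.615884).
Solving J·Δ = −F gives Δ = (0.9560, -0.3448).
Then the next iterate is (x, y)₁ = (-0.0440, 0.1552).
Round to (-0.0440, 0.1552) and repeat: F = (-0.153773, -0.005677), J = [[0.055565, -0.931712], [0.151012, -0.016685]].
Δ = (0.0195, -0.1639), so (x, y)₂ = (-0.0245, -0.0087).

(-0.0245, -0.0087)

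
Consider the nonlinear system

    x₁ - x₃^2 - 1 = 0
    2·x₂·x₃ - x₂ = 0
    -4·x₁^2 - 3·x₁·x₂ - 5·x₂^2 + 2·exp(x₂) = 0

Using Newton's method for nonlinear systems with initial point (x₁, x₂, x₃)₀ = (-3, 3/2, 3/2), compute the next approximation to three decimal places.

At (-3, 3/2, 3/2): F = (-6.250, 3.000, -24.78662).
Jacobian J = [[1, 0, -2·x₃], [0, 2·x₃ - 1, 2·x₂], [-8·x₁ - 3·x₂, -3·x₁ - 10·x₂ + 2·exp(x₂), 0]].
At the point, J = [[1.000, 0.000, -3.000], [0.000, 2.000, 3.000], [19.500, 2.96338, 0.000]] (det J = 108.10987).
Solving J·Δ = −F gives Δ = (1.108, 1.071, -1.714).
Then the next iterate is (x₁, x₂, x₃)₁ = (-1.892, 2.571, -0.214).

(-1.892, 2.571, -0.214)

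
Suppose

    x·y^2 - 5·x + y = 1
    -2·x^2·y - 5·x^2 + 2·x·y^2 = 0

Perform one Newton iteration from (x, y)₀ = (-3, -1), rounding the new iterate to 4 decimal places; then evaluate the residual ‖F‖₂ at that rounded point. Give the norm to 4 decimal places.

11.9943

At (-3, -1): F = (10.0000, -33.0000).
Jacobian J = [[y^2 - 5, 2·x·y + 1], [-4·x·y - 10·x + 2·y^2, -2·x^2 + 4·x·y]].
At the point, J = [[-4.0000, 7.0000], [20.0000, -6.0000]] (det J = -116.0000).
Solving J·Δ = −F gives Δ = (1.4741, -0.5862).
Then the next iterate is (x, y)₁ = (-1.5259, -1.5862).
Re-evaluating at (-1.5259, -1.5862): F = (1.204089, -11.933752), so ‖F‖₂ = 11.9943.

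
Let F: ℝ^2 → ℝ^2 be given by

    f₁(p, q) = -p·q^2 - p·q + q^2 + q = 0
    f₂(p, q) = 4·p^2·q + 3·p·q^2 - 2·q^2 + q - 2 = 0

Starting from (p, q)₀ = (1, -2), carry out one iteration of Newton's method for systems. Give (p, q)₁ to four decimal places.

At (1, -2): F = (0.0000, -8.0000).
Jacobian J = [[-q^2 - q, -2·p·q - p + 2·q + 1], [8·p·q + 3·q^2, 4·p^2 + 6·p·q - 4·q + 1]].
At the point, J = [[-2.0000, 0.0000], [-4.0000, 1.0000]] (det J = -2.0000).
Solving J·Δ = −F gives Δ = (0.0000, 8.0000).
Then the next iterate is (p, q)₁ = (1.0000, 6.0000).

(1.0000, 6.0000)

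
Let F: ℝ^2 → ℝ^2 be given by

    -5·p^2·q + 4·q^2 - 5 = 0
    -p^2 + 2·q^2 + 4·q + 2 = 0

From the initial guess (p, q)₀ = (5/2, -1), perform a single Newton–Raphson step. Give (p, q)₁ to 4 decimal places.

At (5/2, -1): F = (30.2500, -6.2500).
Jacobian J = [[-10·p·q, -5·p^2 + 8·q], [-2·p, 4·q + 4]].
At the point, J = [[25.0000, -39.2500], [-5.0000, 0.0000]] (det J = -196.2500).
Solving J·Δ = −F gives Δ = (-1.2500, -0.0255).
Then the next iterate is (p, q)₁ = (1.2500, -1.0255).

(1.2500, -1.0255)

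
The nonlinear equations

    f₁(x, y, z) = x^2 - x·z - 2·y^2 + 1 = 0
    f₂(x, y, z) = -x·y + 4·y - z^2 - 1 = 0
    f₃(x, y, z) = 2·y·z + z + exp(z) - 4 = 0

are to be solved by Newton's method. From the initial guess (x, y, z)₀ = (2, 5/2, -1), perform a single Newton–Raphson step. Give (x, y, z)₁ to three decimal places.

(5.100, 3.156, 0.719)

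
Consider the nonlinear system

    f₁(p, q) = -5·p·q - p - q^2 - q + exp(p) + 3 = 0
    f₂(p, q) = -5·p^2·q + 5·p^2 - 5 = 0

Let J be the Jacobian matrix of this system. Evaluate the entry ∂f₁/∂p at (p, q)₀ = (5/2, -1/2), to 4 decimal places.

∂f₁/∂p = -5·q + exp(p) - 1.
At (5/2, -1/2) this is 13.6825.

13.6825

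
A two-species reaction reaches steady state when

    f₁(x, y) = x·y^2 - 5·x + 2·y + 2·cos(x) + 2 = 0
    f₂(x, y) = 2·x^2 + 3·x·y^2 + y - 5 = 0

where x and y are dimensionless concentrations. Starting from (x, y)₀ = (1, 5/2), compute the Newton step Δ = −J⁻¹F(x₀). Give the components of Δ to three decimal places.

At (1, 5/2): F = (9.33060, 18.250).
Jacobian J = [[y^2 - 2·sin(x) - 5, 2·x·y + 2], [4·x + 3·y^2, 6·x·y + 1]].
At the point, J = [[-0.43294, 7.000], [22.750, 16.000]] (det J = -166.17707).
Solving J·Δ = −F gives Δ = (0.130, -1.325).

(0.130, -1.325)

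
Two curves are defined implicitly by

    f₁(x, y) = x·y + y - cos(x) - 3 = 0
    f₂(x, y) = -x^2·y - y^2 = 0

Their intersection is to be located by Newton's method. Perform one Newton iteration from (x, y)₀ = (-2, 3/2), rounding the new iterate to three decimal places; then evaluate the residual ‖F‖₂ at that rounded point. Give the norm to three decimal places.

1425.094

At (-2, 3/2): F = (-4.08385, -8.250).
Jacobian J = [[y + sin(x), x + 1], [-2·x·y, -x^2 - 2·y]].
At the point, J = [[0.59070, -1.000], [6.000, -7.000]] (det J = 1.86508).
Solving J·Δ = −F gives Δ = (-10.904, -10.525).
Then the next iterate is (x, y)₁ = (-12.904, -9.025).
Re-evaluating at (-12.904, -9.025): F = (103.49006, 1421.33115), so ‖F‖₂ = 1425.094.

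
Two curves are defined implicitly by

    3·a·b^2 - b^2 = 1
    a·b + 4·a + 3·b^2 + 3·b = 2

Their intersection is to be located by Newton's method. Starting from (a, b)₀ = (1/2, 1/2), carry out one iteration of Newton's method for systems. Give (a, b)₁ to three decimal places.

At (1/2, 1/2): F = (-0.875, 2.500).
Jacobian J = [[3·b^2, 6·a·b - 2·b], [b + 4, a + 6·b + 3]].
At the point, J = [[0.750, 0.500], [4.500, 6.500]] (det J = 2.625).
Solving J·Δ = −F gives Δ = (2.643, -2.214).
Then the next iterate is (a, b)₁ = (3.143, -1.714).

(3.143, -1.714)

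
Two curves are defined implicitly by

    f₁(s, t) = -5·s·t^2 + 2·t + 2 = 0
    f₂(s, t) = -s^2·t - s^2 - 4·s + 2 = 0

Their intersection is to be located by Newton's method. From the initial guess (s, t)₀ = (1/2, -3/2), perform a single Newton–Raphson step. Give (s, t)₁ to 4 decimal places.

At (1/2, -3/2): F = (-6.6250, 0.1250).
Jacobian J = [[-5·t^2, -10·s·t + 2], [-2·s·t - 2·s - 4, -s^2]].
At the point, J = [[-11.2500, 9.5000], [-3.5000, -0.2500]] (det J = 36.0625).
Solving J·Δ = −F gives Δ = (-0.0130, 0.6820).
Then the next iterate is (s, t)₁ = (0.4870, -0.8180).

(0.4870, -0.8180)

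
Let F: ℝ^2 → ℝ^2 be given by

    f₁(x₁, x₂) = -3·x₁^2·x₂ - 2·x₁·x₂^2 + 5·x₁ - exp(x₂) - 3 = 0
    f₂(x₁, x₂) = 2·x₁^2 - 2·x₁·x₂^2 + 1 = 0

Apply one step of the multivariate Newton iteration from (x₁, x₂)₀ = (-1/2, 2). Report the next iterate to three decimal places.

At (-1/2, 2): F = (-10.38906, 5.500).
Jacobian J = [[-6·x₁·x₂ - 2·x₂^2 + 5, -3·x₁^2 - 4·x₁·x₂ - exp(x₂)], [4·x₁ - 2·x₂^2, -4·x₁·x₂]].
At the point, J = [[3.000, -4.13906], [-10.000, 4.000]] (det J = -29.39056).
Solving J·Δ = −F gives Δ = (-0.639, -2.973).
Then the next iterate is (x₁, x₂)₁ = (-1.139, -0.973).

(-1.139, -0.973)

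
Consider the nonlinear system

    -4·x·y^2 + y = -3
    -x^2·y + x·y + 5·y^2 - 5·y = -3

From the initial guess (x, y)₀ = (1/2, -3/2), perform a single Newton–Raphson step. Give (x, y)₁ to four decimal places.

(1.0084, -0.4177)

At (1/2, -3/2): F = (-3.0000, 21.3750).
Jacobian J = [[-4·y^2, -8·x·y + 1], [-2·x·y + y, -x^2 + x + 10·y - 5]].
At the point, J = [[-9.0000, 7.0000], [0.0000, -19.7500]] (det J = 177.7500).
Solving J·Δ = −F gives Δ = (0.5084, 1.0823).
Then the next iterate is (x, y)₁ = (1.0084, -0.4177).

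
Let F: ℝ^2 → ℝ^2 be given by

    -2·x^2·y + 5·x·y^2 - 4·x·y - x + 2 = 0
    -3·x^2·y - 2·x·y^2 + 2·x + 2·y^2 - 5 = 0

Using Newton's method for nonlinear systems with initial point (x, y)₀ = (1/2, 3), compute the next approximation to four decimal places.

At (1/2, 3): F = (16.5000, 2.7500).
Jacobian J = [[-4·x·y + 5·y^2 - 4·y - 1, -2·x^2 + 10·x·y - 4·x], [-6·x·y - 2·y^2 + 2, -3·x^2 - 4·x·y + 4·y]].
At the point, J = [[26.0000, 12.5000], [-25.0000, 5.2500]] (det J = 449.0000).
Solving J·Δ = −F gives Δ = (-0.1164, -1.0780).
Then the next iterate is (x, y)₁ = (0.3836, 1.9220).

(0.3836, 1.9220)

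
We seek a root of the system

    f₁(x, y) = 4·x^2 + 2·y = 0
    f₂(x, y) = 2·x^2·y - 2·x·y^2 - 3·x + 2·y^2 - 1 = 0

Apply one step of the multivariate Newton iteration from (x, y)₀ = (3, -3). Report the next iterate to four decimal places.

At (3, -3): F = (30.0000, -100.0000).
Jacobian J = [[8·x, 2], [4·x·y - 2·y^2 - 3, 2·x^2 - 4·x·y + 4·y]].
At the point, J = [[24.0000, 2.0000], [-57.0000, 42.0000]] (det J = 1122.0000).
Solving J·Δ = −F gives Δ = (-1.3012, 0.6150).
Then the next iterate is (x, y)₁ = (1.6988, -2.3850).

(1.6988, -2.3850)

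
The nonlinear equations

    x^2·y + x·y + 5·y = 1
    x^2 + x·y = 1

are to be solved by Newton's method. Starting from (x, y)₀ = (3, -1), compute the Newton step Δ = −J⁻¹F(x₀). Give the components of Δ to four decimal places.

At (3, -1): F = (-18.0000, 5.0000).
Jacobian J = [[2·x·y + y, x^2 + x + 5], [2·x + y, x]].
At the point, J = [[-7.0000, 17.0000], [5.0000, 3.0000]] (det J = -106.0000).
Solving J·Δ = −F gives Δ = (-1.3113, 0.5189).

(-1.3113, 0.5189)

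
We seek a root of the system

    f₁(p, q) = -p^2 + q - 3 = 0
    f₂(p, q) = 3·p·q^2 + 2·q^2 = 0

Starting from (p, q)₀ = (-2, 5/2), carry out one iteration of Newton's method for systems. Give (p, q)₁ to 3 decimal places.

At (-2, 5/2): F = (-4.500, -25.000).
Jacobian J = [[-2·p, 1], [3·q^2, 6·p·q + 4·q]].
At the point, J = [[4.000, 1.000], [18.750, -20.000]] (det J = -98.750).
Solving J·Δ = −F gives Δ = (1.165, -0.158).
Then the next iterate is (p, q)₁ = (-0.835, 2.342).

(-0.835, 2.342)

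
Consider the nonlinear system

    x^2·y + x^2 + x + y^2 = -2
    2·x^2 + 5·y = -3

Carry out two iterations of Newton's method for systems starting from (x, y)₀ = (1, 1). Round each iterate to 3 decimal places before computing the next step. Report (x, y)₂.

(-1.222, 0.778)

At (1, 1): F = (6.000, 10.000).
Jacobian J = [[2·x·y + 2·x + 1, x^2 + 2·y], [4·x, 5]].
At the point, J = [[5.000, 3.000], [4.000, 5.000]] (det J = 13.000).
Solving J·Δ = −F gives Δ = (0.000, -2.000).
Then the next iterate is (x, y)₁ = (1.000, -1.000).
Round to (1.000, -1.000) and repeat: F = (4.000, 0.000), J = [[1.000, -1.000], [4.000, 5.000]].
Δ = (-2.222, 1.778), so (x, y)₂ = (-1.222, 0.778).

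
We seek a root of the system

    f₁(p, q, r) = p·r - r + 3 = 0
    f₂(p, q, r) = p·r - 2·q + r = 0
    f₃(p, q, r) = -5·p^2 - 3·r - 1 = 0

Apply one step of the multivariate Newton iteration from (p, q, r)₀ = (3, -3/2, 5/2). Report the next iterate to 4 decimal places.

(1.4190, -1.0238, 0.4762)

At (3, -3/2, 5/2): F = (8.0000, 13.0000, -53.5000).
Jacobian J = [[r, 0, p - 1], [r, -2, p + 1], [-10·p, 0, -3]].
At the point, J = [[2.5000, 0.0000, 2.0000], [2.5000, -2.0000, 4.0000], [-30.0000, 0.0000, -3.0000]] (det J = -105.0000).
Solving J·Δ = −F gives Δ = (-1.5810, 0.4762, -2.0238).
Then the next iterate is (p, q, r)₁ = (1.4190, -1.0238, 0.4762).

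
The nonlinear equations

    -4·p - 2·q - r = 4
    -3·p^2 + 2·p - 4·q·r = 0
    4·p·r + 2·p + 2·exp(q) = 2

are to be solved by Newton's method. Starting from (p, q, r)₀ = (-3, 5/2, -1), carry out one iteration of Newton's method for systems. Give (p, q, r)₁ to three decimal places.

(-1.567, 1.543, -0.817)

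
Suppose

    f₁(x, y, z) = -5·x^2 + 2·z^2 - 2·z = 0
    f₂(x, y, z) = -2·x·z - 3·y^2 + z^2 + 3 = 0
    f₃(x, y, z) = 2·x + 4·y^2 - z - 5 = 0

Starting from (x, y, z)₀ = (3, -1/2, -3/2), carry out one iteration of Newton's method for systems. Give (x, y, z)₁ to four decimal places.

At (3, -1/2, -3/2): F = (-37.5000, 13.5000, 3.5000).
Jacobian J = [[-10·x, 0, 4·z - 2], [-2·z, -6·y, -2·x + 2·z], [2, 8·y, -1]].
At the point, J = [[-30.0000, 0.0000, -8.0000], [3.0000, 3.0000, -9.0000], [2.0000, -4.0000, -1.0000]] (det J = 1314.0000).
Solving J·Δ = −F gives Δ = (-1.5057, -0.1176, 0.9589).
Then the next iterate is (x, y, z)₁ = (1.4943, -0.6176, -0.5411).

(1.4943, -0.6176, -0.5411)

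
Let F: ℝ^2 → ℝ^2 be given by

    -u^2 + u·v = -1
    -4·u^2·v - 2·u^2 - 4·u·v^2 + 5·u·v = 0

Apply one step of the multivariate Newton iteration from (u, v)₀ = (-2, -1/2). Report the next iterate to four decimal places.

(-1.3492, -0.3611)

At (-2, -1/2): F = (-2.0000, 7.0000).
Jacobian J = [[-2·u + v, u], [-8·u·v - 4·u - 4·v^2 + 5·v, -4·u^2 - 8·u·v + 5·u]].
At the point, J = [[3.5000, -2.0000], [-3.5000, -34.0000]] (det J = -126.0000).
Solving J·Δ = −F gives Δ = (0.6508, 0.1389).
Then the next iterate is (u, v)₁ = (-1.3492, -0.3611).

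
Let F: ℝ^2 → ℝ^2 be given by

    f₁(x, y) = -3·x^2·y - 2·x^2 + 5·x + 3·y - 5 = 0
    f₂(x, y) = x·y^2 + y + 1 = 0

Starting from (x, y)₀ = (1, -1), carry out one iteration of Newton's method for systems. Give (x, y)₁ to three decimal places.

(1.286, 0.286)

At (1, -1): F = (-2.000, 1.000).
Jacobian J = [[-6·x·y - 4·x + 5, -3·x^2 + 3], [y^2, 2·x·y + 1]].
At the point, J = [[7.000, 0.000], [1.000, -1.000]] (det J = -7.000).
Solving J·Δ = −F gives Δ = (0.286, 1.286).
Then the next iterate is (x, y)₁ = (1.286, 0.286).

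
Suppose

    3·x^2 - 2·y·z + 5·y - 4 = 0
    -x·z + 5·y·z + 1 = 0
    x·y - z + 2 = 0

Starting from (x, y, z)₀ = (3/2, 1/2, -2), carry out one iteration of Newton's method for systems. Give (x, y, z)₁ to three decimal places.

(0.957, 0.782, 2.901)

At (3/2, 1/2, -2): F = (7.250, -1.000, 4.750).
Jacobian J = [[6·x, -2·z + 5, -2·y], [-z, 5·z, -x + 5·y], [y, x, -1]].
At the point, J = [[9.000, 9.000, -1.000], [2.000, -10.000, 1.000], [0.500, 1.500, -1.000]] (det J = 91.000).
Solving J·Δ = −F gives Δ = (-0.543, 0.282, 4.901).
Then the next iterate is (x, y, z)₁ = (0.957, 0.782, 2.901).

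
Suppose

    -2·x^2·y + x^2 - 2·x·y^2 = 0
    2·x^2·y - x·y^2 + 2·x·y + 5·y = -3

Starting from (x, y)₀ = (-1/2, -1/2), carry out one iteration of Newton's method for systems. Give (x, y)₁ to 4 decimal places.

At (-1/2, -1/2): F = (0.7500, 0.8750).
Jacobian J = [[-4·x·y + 2·x - 2·y^2, -2·x^2 - 4·x·y], [4·x·y - y^2 + 2·y, 2·x^2 - 2·x·y + 2·x + 5]].
At the point, J = [[-2.5000, -1.5000], [-0.2500, 4.0000]] (det J = -10.3750).
Solving J·Δ = −F gives Δ = (0.4157, -0.1928).
Then the next iterate is (x, y)₁ = (-0.0843, -0.6928).

(-0.0843, -0.6928)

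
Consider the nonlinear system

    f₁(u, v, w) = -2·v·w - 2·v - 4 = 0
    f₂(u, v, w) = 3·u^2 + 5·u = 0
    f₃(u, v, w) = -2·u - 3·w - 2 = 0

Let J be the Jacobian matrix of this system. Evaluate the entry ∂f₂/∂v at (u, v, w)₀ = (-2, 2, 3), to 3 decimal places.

∂f₂/∂v = 0.
At (-2, 2, 3) this is 0.000.

0.000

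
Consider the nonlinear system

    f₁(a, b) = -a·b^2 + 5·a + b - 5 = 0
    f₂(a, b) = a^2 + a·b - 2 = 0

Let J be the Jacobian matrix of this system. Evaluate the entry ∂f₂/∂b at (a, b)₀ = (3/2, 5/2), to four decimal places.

1.5000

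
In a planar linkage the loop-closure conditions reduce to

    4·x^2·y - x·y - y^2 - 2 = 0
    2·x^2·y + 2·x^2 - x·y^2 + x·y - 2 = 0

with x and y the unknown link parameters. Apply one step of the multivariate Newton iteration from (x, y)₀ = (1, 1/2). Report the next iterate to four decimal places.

At (1, 1/2): F = (-0.7500, 1.2500).
Jacobian J = [[8·x·y - y, 4·x^2 - x - 2·y], [4·x·y + 4·x - y^2 + y, 2·x^2 - 2·x·y + x]].
At the point, J = [[3.5000, 2.0000], [6.2500, 2.0000]] (det J = -5.5000).
Solving J·Δ = −F gives Δ = (-0.7273, 1.6477).
Then the next iterate is (x, y)₁ = (0.2727, 2.1477).

(0.2727, 2.1477)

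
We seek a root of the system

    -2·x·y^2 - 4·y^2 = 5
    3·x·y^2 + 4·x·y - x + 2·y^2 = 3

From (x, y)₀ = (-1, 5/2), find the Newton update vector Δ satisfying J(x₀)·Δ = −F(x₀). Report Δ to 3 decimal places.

(0.064, -1.830)

At (-1, 5/2): F = (-17.500, -18.250).
Jacobian J = [[-2·y^2, -4·x·y - 8·y], [3·y^2 + 4·y - 1, 6·x·y + 4·x + 4·y]].
At the point, J = [[-12.500, -10.000], [27.750, -9.000]] (det J = 390.000).
Solving J·Δ = −F gives Δ = (0.064, -1.830).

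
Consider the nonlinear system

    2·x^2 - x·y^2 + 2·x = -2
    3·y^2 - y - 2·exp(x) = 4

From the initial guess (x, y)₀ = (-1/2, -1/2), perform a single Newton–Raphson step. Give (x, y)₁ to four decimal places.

(21.0558, -8.0279)

At (-1/2, -1/2): F = (1.6250, -3.963061).
Jacobian J = [[4·x - y^2 + 2, -2·x·y], [-2·exp(x), 6·y - 1]].
At the point, J = [[-0.2500, -0.5000], [-1.213061, -4.0000]] (det J = 0.393469).
Solving J·Δ = −F gives Δ = (21.5558, -7.5279).
Then the next iterate is (x, y)₁ = (21.0558, -8.0279).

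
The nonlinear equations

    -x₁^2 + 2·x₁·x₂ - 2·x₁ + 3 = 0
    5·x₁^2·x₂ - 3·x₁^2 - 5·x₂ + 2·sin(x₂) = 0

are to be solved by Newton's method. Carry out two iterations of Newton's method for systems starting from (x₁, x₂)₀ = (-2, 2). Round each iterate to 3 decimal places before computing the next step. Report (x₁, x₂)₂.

At (-2, 2): F = (-5.000, 19.81859).
Jacobian J = [[-2·x₁ + 2·x₂ - 2, 2·x₁], [10·x₁·x₂ - 6·x₁, 5·x₁^2 + 2·cos(x₂) - 5]].
At the point, J = [[6.000, -4.000], [-28.000, 14.16771]] (det J = -26.99376).
Solving J·Δ = −F gives Δ = (0.313, -0.781).
Then the next iterate is (x₁, x₂)₁ = (-1.687, 1.219).
Round to (-1.687, 1.219) and repeat: F = (-0.58488, 4.59078), J = [[3.812, -3.374], [-10.44253, 9.91901]].
Δ = (-3.758, -4.419), so (x₁, x₂)₂ = (-5.445, -3.200).

(-5.445, -3.200)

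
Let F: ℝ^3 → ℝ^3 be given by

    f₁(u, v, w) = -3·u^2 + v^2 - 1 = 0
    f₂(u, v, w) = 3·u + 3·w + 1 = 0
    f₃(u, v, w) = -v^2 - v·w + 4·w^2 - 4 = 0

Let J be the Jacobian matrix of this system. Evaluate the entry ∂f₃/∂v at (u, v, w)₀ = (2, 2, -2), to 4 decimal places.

-2.0000

∂f₃/∂v = -2·v - w.
At (2, 2, -2) this is -2.0000.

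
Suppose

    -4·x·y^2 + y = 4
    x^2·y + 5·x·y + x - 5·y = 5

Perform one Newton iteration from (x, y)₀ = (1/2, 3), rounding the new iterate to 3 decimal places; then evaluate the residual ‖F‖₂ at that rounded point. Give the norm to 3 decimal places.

At (1/2, 3): F = (-19.000, -11.250).
Jacobian J = [[-4·y^2, -8·x·y + 1], [2·x·y + 5·y + 1, x^2 + 5·x - 5]].
At the point, J = [[-36.000, -11.000], [19.000, -2.250]] (det J = 290.000).
Solving J·Δ = −F gives Δ = (0.279, -2.641).
Then the next iterate is (x, y)₁ = (0.779, 0.359).
Re-evaluating at (0.779, 0.359): F = (-4.04259, -4.39984), so ‖F‖₂ = 5.975.

5.975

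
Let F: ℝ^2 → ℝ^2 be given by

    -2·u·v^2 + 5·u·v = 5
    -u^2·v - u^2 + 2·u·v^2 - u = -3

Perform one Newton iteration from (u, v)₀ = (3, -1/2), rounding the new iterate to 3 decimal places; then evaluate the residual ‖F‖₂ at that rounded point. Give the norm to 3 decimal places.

5.925

At (3, -1/2): F = (-14.000, -3.000).
Jacobian J = [[-2·v^2 + 5·v, -4·u·v + 5·u], [-2·u·v - 2·u + 2·v^2 - 1, -u^2 + 4·u·v]].
At the point, J = [[-3.000, 21.000], [-3.500, -15.000]] (det J = 118.500).
Solving J·Δ = −F gives Δ = (-2.304, 0.338).
Then the next iterate is (u, v)₁ = (0.696, -0.162).
Re-evaluating at (0.696, -0.162): F = (-5.60029, 1.93459), so ‖F‖₂ = 5.925.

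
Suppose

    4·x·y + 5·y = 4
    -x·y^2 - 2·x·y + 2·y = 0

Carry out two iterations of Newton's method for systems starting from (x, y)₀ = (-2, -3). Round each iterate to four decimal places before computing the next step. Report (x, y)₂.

At (-2, -3): F = (5.0000, 0.0000).
Jacobian J = [[4·y, 4·x + 5], [-y^2 - 2·y, -2·x·y - 2·x + 2]].
At the point, J = [[-12.0000, -3.0000], [-3.0000, -6.0000]] (det J = 63.0000).
Solving J·Δ = −F gives Δ = (0.4762, -0.2381).
Then the next iterate is (x, y)₁ = (-1.5238, -3.2381).
Round to (-1.5238, -3.2381) and repeat: F = (-0.453633, -0.367146), J = [[-12.9524, -1.0952], [-4.009092, -4.820834]].
Δ = (-0.0307, -0.0506), so (x, y)₂ = (-1.5545, -3.2887).

(-1.5545, -3.2887)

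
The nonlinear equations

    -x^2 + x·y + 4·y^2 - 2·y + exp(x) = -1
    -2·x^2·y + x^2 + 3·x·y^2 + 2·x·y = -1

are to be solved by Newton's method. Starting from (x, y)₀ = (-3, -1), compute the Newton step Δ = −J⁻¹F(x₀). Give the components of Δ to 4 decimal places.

At (-3, -1): F = (1.049787, 25.0000).
Jacobian J = [[-2·x + y + exp(x), x + 8·y - 2], [-4·x·y + 2·x + 3·y^2 + 2·y, -2·x^2 + 6·x·y + 2·x]].
At the point, J = [[5.049787, -13.0000], [-17.0000, -6.0000]] (det J = -251.298722).
Solving J·Δ = −F gives Δ = (1.2682, 0.5734).

(1.2682, 0.5734)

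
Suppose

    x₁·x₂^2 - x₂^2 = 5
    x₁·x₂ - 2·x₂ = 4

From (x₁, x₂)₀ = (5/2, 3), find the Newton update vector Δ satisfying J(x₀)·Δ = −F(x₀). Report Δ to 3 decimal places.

(1.189, -2.133)

At (5/2, 3): F = (8.500, -2.500).
Jacobian J = [[x₂^2, 2·x₁·x₂ - 2·x₂], [x₂, x₁ - 2]].
At the point, J = [[9.000, 9.000], [3.000, 0.500]] (det J = -22.500).
Solving J·Δ = −F gives Δ = (1.189, -2.133).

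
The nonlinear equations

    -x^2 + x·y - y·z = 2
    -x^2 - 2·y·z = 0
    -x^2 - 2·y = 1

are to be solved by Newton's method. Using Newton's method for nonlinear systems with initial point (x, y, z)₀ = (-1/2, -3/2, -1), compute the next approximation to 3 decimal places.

(-1.950, -1.350, 0.467)

At (-1/2, -3/2, -1): F = (-3.000, -3.250, 1.750).
Jacobian J = [[-2·x + y, x - z, -y], [-2·x, -2·z, -2·y], [-2·x, -2, 0]].
At the point, J = [[-0.500, 0.500, 1.500], [1.000, 2.000, 3.000], [1.000, -2.000, 0.000]] (det J = -7.500).
Solving J·Δ = −F gives Δ = (-1.450, 0.150, 1.467).
Then the next iterate is (x, y, z)₁ = (-1.950, -1.350, 0.467).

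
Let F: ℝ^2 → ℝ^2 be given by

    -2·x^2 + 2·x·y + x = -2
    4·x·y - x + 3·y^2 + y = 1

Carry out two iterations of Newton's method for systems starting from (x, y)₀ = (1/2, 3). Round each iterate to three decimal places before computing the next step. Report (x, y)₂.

(-0.449, 1.060)

At (1/2, 3): F = (5.000, 34.500).
Jacobian J = [[-4·x + 2·y + 1, 2·x], [4·y - 1, 4·x + 6·y + 1]].
At the point, J = [[5.000, 1.000], [11.000, 21.000]] (det J = 94.000).
Solving J·Δ = −F gives Δ = (-0.750, -1.250).
Then the next iterate is (x, y)₁ = (-0.250, 1.750).
Round to (-0.250, 1.750) and repeat: F = (0.750, 8.43750), J = [[5.500, -0.500], [6.000, 10.500]].
Δ = (-0.199, -0.690), so (x, y)₂ = (-0.449, 1.060).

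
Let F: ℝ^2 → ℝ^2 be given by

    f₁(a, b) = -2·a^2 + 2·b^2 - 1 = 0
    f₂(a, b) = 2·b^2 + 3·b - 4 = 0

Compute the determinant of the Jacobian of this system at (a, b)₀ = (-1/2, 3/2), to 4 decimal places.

J = [[-4·a, 4·b], [0, 4·b + 3]].
At the point, J = [[2.0000, 6.0000], [0.0000, 9.0000]].
det J = 18.0000.

18.0000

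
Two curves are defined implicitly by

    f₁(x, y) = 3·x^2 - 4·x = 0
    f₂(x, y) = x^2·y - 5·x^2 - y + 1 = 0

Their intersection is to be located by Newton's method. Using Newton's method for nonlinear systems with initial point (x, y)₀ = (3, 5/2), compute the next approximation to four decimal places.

At (3, 5/2): F = (15.0000, -24.0000).
Jacobian J = [[6·x - 4, 0], [2·x·y - 10·x, x^2 - 1]].
At the point, J = [[14.0000, 0.0000], [-15.0000, 8.0000]] (det J = 112.0000).
Solving J·Δ = −F gives Δ = (-1.0714, 0.9911).
Then the next iterate is (x, y)₁ = (1.9286, 3.4911).

(1.9286, 3.4911)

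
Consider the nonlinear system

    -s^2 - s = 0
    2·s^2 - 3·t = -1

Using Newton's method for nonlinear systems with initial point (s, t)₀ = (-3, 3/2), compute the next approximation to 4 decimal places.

(-1.8000, 1.5333)

At (-3, 3/2): F = (-6.0000, 14.5000).
Jacobian J = [[-2·s - 1, 0], [4·s, -3]].
At the point, J = [[5.0000, 0.0000], [-12.0000, -3.0000]] (det J = -15.0000).
Solving J·Δ = −F gives Δ = (1.2000, 0.0333).
Then the next iterate is (s, t)₁ = (-1.8000, 1.5333).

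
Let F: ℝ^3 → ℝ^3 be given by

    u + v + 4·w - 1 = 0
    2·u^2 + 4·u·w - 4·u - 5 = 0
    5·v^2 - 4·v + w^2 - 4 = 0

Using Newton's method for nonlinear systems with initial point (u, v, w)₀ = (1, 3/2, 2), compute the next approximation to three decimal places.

(2.293, 2.054, -0.837)

At (1, 3/2, 2): F = (9.500, 1.000, 5.250).
Jacobian J = [[1, 1, 4], [4·u + 4·w - 4, 0, 4·u], [0, 10·v - 4, 2·w]].
At the point, J = [[1.000, 1.000, 4.000], [8.000, 0.000, 4.000], [0.000, 11.000, 4.000]] (det J = 276.000).
Solving J·Δ = −F gives Δ = (1.293, 0.554, -2.837).
Then the next iterate is (u, v, w)₁ = (2.293, 2.054, -0.837).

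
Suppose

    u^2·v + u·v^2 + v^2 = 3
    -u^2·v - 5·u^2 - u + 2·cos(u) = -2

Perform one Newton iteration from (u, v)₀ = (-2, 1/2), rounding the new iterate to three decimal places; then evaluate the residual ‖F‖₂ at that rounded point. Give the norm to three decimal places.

At (-2, 1/2): F = (-1.250, -18.83229).
Jacobian J = [[2·u·v + v^2, u^2 + 2·u·v + 2·v], [-2·u·v - 10·u - 2·sin(u) - 1, -u^2]].
At the point, J = [[-1.750, 3.000], [22.81859, -4.000]] (det J = -61.45578).
Solving J·Δ = −F gives Δ = (1.001, 1.000).
Then the next iterate is (u, v)₁ = (-0.999, 1.500).
Re-evaluating at (-0.999, 1.500): F = (-1.50075, -2.40572), so ‖F‖₂ = 2.835.

2.835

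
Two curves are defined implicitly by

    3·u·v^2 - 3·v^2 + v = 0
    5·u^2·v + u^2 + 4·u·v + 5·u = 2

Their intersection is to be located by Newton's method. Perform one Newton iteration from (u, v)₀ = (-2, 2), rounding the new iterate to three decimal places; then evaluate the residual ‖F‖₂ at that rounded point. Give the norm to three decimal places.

At (-2, 2): F = (-34.000, 16.000).
Jacobian J = [[3·v^2, 6·u·v - 6·v + 1], [10·u·v + 2·u + 4·v + 5, 5·u^2 + 4·u]].
At the point, J = [[12.000, -35.000], [-31.000, 12.000]] (det J = -941.000).
Solving J·Δ = −F gives Δ = (0.162, -0.916).
Then the next iterate is (u, v)₁ = (-1.838, 1.084).
Re-evaluating at (-1.838, 1.084): F = (-8.92043, 2.52876), so ‖F‖₂ = 9.272.

9.272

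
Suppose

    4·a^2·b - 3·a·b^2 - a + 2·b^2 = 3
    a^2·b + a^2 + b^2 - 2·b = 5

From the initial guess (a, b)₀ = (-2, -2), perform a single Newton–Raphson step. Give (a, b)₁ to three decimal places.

(-1.462, -1.423)

At (-2, -2): F = (-1.000, -1.000).
Jacobian J = [[8·a·b - 3·b^2 - 1, 4·a^2 - 6·a·b + 4·b], [2·a·b + 2·a, a^2 + 2·b - 2]].
At the point, J = [[19.000, -16.000], [4.000, -2.000]] (det J = 26.000).
Solving J·Δ = −F gives Δ = (0.538, 0.577).
Then the next iterate is (a, b)₁ = (-1.462, -1.423).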